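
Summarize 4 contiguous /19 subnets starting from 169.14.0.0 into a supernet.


Original prefix: /19
Number of subnets: 4 = 2^2
New prefix = 19 - 2 = 17
Supernet: 169.14.0.0/17


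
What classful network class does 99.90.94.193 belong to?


First octet: 99
Binary: 01100011
0xxxxxxx -> Class A (1-126)
Class A, default mask 255.0.0.0 (/8)


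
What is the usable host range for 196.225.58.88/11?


Network: 196.224.0.0
Broadcast: 196.255.255.255
First usable = network + 1
Last usable = broadcast - 1
Range: 196.224.0.1 to 196.255.255.254


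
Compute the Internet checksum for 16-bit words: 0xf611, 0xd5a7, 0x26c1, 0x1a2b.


Sum all words (with carry folding):
+ 0xf611 = 0xf611
+ 0xd5a7 = 0xcbb9
+ 0x26c1 = 0xf27a
+ 0x1a2b = 0x0ca6
One's complement: ~0x0ca6
Checksum = 0xf359


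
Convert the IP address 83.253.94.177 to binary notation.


83 = 01010011
253 = 11111101
94 = 01011110
177 = 10110001
Binary: 01010011.11111101.01011110.10110001


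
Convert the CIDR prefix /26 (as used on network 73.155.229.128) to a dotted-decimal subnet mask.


/26 means 26 network bits, 6 host bits
Binary: 11111111111111111111111111000000
Mask: 255.255.255.192


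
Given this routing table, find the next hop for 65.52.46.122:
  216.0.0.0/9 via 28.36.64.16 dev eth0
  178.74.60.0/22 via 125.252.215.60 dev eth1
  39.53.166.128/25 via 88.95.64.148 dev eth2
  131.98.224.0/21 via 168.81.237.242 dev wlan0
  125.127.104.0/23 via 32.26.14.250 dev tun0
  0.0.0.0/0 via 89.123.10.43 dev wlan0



Longest prefix match for 65.52.46.122:
  /9 216.0.0.0: no
  /22 178.74.60.0: no
  /25 39.53.166.128: no
  /21 131.98.224.0: no
  /23 125.127.104.0: no
  /0 0.0.0.0: MATCH
Selected: next-hop 89.123.10.43 via wlan0 (matched /0)


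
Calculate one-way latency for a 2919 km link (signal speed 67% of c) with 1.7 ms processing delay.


Speed = 0.67 * 3e5 km/s = 201000 km/s
Propagation delay = 2919 / 201000 = 0.0145 s = 14.5224 ms
Processing delay = 1.7 ms
Total one-way latency = 16.2224 ms


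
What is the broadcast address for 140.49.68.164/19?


Network: 140.49.64.0/19
Host bits = 13
Set all host bits to 1:
Broadcast: 140.49.95.255


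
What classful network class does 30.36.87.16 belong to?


First octet: 30
Binary: 00011110
0xxxxxxx -> Class A (1-126)
Class A, default mask 255.0.0.0 (/8)


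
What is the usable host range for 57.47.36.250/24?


Network: 57.47.36.0
Broadcast: 57.47.36.255
First usable = network + 1
Last usable = broadcast - 1
Range: 57.47.36.1 to 57.47.36.254


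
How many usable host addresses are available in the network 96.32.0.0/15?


Host bits = 32 - 15 = 17
Total addresses = 2^17 = 131072
Usable = total - 2 (network and broadcast)
Usable hosts: 131070


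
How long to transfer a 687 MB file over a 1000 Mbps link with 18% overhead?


Effective throughput = 1000 * (1 - 18/100) = 820.0 Mbps
File size in Mb = 687 * 8 = 5496 Mb
Time = 5496 / 820.0
Time = 6.7024 seconds


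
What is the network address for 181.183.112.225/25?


IP:   10110101.10110111.01110000.11100001
Mask: 11111111.11111111.11111111.10000000
AND operation:
Net:  10110101.10110111.01110000.10000000
Network: 181.183.112.128/25


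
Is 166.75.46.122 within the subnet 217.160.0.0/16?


Subnet network: 217.160.0.0
Test IP AND mask: 166.75.0.0
No, 166.75.46.122 is not in 217.160.0.0/16


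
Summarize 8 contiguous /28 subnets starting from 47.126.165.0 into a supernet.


Original prefix: /28
Number of subnets: 8 = 2^3
New prefix = 28 - 3 = 25
Supernet: 47.126.165.0/25


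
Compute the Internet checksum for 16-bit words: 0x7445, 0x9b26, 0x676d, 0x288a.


Sum all words (with carry folding):
+ 0x7445 = 0x7445
+ 0x9b26 = 0x0f6c
+ 0x676d = 0x76d9
+ 0x288a = 0x9f63
One's complement: ~0x9f63
Checksum = 0x609c


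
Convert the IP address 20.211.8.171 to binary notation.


20 = 00010100
211 = 11010011
8 = 00001000
171 = 10101011
Binary: 00010100.11010011.00001000.10101011


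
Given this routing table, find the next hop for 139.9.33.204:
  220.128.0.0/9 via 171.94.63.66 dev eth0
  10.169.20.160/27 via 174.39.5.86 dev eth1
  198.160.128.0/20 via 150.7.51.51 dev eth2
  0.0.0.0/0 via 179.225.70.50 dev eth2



Longest prefix match for 139.9.33.204:
  /9 220.128.0.0: no
  /27 10.169.20.160: no
  /20 198.160.128.0: no
  /0 0.0.0.0: MATCH
Selected: next-hop 179.225.70.50 via eth2 (matched /0)


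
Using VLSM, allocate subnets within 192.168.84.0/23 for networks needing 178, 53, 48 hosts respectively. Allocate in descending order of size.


178 hosts -> /24 (254 usable): 192.168.84.0/24
53 hosts -> /26 (62 usable): 192.168.85.0/26
48 hosts -> /26 (62 usable): 192.168.85.64/26
Allocation: 192.168.84.0/24 (178 hosts, 254 usable); 192.168.85.0/26 (53 hosts, 62 usable); 192.168.85.64/26 (48 hosts, 62 usable)


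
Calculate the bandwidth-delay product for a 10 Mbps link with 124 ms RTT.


BDP = bandwidth * RTT
= 10 Mbps * 124 ms
= 10 * 1e6 * 124 / 1000 bits
= 1240000 bits
= 155000 bytes
= 151.3672 KB
BDP = 1240000 bits (155000 bytes)


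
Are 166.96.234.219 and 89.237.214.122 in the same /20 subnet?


Mask: 255.255.240.0
166.96.234.219 AND mask = 166.96.224.0
89.237.214.122 AND mask = 89.237.208.0
No, different subnets (166.96.224.0 vs 89.237.208.0)


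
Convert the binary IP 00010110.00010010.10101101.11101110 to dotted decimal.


00010110 = 22
00010010 = 18
10101101 = 173
11101110 = 238
IP: 22.18.173.238


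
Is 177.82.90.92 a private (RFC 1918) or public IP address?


RFC 1918 private ranges:
  10.0.0.0/8 (10.0.0.0 - 10.255.255.255)
  172.16.0.0/12 (172.16.0.0 - 172.31.255.255)
  192.168.0.0/16 (192.168.0.0 - 192.168.255.255)
Public (not in any RFC 1918 range)


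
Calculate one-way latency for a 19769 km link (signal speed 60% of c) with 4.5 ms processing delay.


Speed = 0.6 * 3e5 km/s = 180000 km/s
Propagation delay = 19769 / 180000 = 0.1098 s = 109.8278 ms
Processing delay = 4.5 ms
Total one-way latency = 114.3278 ms


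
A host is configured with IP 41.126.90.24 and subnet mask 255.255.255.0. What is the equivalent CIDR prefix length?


Binary: 11111111.11111111.11111111.00000000
Count leading 1s
Prefix: /24


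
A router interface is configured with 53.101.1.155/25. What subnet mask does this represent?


/25 means 25 network bits, 7 host bits
Binary: 11111111111111111111111110000000
Mask: 255.255.255.128


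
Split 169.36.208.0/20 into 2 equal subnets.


New prefix = 20 + 1 = 21
Each subnet has 2048 addresses
  169.36.208.0/21
  169.36.216.0/21
Subnets: 169.36.208.0/21, 169.36.216.0/21


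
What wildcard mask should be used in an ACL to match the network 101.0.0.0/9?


Subnet mask: 255.128.0.0
Wildcard = 255.255.255.255 - subnet mask
255 - 255 = 0
255 - 128 = 127
255 - 0 = 255
255 - 0 = 255
Wildcard: 0.127.255.255


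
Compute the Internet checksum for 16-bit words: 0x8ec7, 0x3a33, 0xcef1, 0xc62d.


Sum all words (with carry folding):
+ 0x8ec7 = 0x8ec7
+ 0x3a33 = 0xc8fa
+ 0xcef1 = 0x97ec
+ 0xc62d = 0x5e1a
One's complement: ~0x5e1a
Checksum = 0xa1e5


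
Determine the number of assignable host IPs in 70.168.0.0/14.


Host bits = 32 - 14 = 18
Total addresses = 2^18 = 262144
Usable = total - 2 (network and broadcast)
Usable hosts: 262142


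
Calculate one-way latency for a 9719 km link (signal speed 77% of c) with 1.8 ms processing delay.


Speed = 0.77 * 3e5 km/s = 231000 km/s
Propagation delay = 9719 / 231000 = 0.0421 s = 42.0736 ms
Processing delay = 1.8 ms
Total one-way latency = 43.8736 ms


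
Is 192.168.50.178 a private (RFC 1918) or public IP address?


RFC 1918 private ranges:
  10.0.0.0/8 (10.0.0.0 - 10.255.255.255)
  172.16.0.0/12 (172.16.0.0 - 172.31.255.255)
  192.168.0.0/16 (192.168.0.0 - 192.168.255.255)
Private (in 192.168.0.0/16)


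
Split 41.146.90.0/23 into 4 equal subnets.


New prefix = 23 + 2 = 25
Each subnet has 128 addresses
  41.146.90.0/25
  41.146.90.128/25
  41.146.91.0/25
  41.146.91.128/25
Subnets: 41.146.90.0/25, 41.146.90.128/25, 41.146.91.0/25, 41.146.91.128/25


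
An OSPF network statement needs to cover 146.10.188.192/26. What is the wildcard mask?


Subnet mask: 255.255.255.192
Wildcard = 255.255.255.255 - subnet mask
255 - 255 = 0
255 - 255 = 0
255 - 255 = 0
255 - 192 = 63
Wildcard: 0.0.0.63


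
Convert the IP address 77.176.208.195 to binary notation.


77 = 01001101
176 = 10110000
208 = 11010000
195 = 11000011
Binary: 01001101.10110000.11010000.11000011


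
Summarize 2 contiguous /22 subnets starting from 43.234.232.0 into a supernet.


Original prefix: /22
Number of subnets: 2 = 2^1
New prefix = 22 - 1 = 21
Supernet: 43.234.232.0/21


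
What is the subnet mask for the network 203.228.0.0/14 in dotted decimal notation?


/14 means 14 network bits, 18 host bits
Binary: 11111111111111000000000000000000
Mask: 255.252.0.0


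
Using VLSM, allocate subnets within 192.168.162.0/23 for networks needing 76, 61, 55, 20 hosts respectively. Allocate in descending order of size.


76 hosts -> /25 (126 usable): 192.168.162.0/25
61 hosts -> /26 (62 usable): 192.168.162.128/26
55 hosts -> /26 (62 usable): 192.168.162.192/26
20 hosts -> /27 (30 usable): 192.168.163.0/27
Allocation: 192.168.162.0/25 (76 hosts, 126 usable); 192.168.162.128/26 (61 hosts, 62 usable); 192.168.162.192/26 (55 hosts, 62 usable); 192.168.163.0/27 (20 hosts, 30 usable)


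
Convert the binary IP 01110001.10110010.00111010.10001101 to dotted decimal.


01110001 = 113
10110010 = 178
00111010 = 58
10001101 = 141
IP: 113.178.58.141


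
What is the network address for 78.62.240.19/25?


IP:   01001110.00111110.11110000.00010011
Mask: 11111111.11111111.11111111.10000000
AND operation:
Net:  01001110.00111110.11110000.00000000
Network: 78.62.240.0/25


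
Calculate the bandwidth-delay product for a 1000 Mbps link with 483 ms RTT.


BDP = bandwidth * RTT
= 1000 Mbps * 483 ms
= 1000 * 1e6 * 483 / 1000 bits
= 483000000 bits
= 60375000 bytes
= 58959.9609 KB
BDP = 483000000 bits (60375000 bytes)


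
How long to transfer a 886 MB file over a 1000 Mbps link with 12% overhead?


Effective throughput = 1000 * (1 - 12/100) = 880 Mbps
File size in Mb = 886 * 8 = 7088 Mb
Time = 7088 / 880
Time = 8.0545 seconds


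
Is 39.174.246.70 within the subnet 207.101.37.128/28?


Subnet network: 207.101.37.128
Test IP AND mask: 39.174.246.64
No, 39.174.246.70 is not in 207.101.37.128/28


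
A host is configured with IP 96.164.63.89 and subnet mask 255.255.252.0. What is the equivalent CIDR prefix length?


Binary: 11111111.11111111.11111100.00000000
Count leading 1s
Prefix: /22


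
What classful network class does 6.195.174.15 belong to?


First octet: 6
Binary: 00000110
0xxxxxxx -> Class A (1-126)
Class A, default mask 255.0.0.0 (/8)


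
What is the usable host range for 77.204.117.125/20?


Network: 77.204.112.0
Broadcast: 77.204.127.255
First usable = network + 1
Last usable = broadcast - 1
Range: 77.204.112.1 to 77.204.127.254


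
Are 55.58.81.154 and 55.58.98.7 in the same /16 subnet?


Mask: 255.255.0.0
55.58.81.154 AND mask = 55.58.0.0
55.58.98.7 AND mask = 55.58.0.0
Yes, same subnet (55.58.0.0)


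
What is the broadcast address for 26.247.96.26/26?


Network: 26.247.96.0/26
Host bits = 6
Set all host bits to 1:
Broadcast: 26.247.96.63


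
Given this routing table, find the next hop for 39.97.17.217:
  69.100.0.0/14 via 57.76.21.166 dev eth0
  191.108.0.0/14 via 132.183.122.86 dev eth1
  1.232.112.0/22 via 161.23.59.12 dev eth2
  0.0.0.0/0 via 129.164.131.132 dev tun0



Longest prefix match for 39.97.17.217:
  /14 69.100.0.0: no
  /14 191.108.0.0: no
  /22 1.232.112.0: no
  /0 0.0.0.0: MATCH
Selected: next-hop 129.164.131.132 via tun0 (matched /0)


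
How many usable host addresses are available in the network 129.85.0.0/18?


Host bits = 32 - 18 = 14
Total addresses = 2^14 = 16384
Usable = total - 2 (network and broadcast)
Usable hosts: 16382


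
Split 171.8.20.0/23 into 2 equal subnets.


New prefix = 23 + 1 = 24
Each subnet has 256 addresses
  171.8.20.0/24
  171.8.21.0/24
Subnets: 171.8.20.0/24, 171.8.21.0/24


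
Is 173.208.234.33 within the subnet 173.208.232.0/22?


Subnet network: 173.208.232.0
Test IP AND mask: 173.208.232.0
Yes, 173.208.234.33 is in 173.208.232.0/22


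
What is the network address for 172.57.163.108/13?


IP:   10101100.00111001.10100011.01101100
Mask: 11111111.11111000.00000000.00000000
AND operation:
Net:  10101100.00111000.00000000.00000000
Network: 172.56.0.0/13


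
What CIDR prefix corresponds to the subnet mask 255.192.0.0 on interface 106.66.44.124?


Binary: 11111111.11000000.00000000.00000000
Count leading 1s
Prefix: /10


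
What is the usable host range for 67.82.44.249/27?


Network: 67.82.44.224
Broadcast: 67.82.44.255
First usable = network + 1
Last usable = broadcast - 1
Range: 67.82.44.225 to 67.82.44.254


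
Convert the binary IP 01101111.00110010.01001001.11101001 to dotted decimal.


01101111 = 111
00110010 = 50
01001001 = 73
11101001 = 233
IP: 111.50.73.233


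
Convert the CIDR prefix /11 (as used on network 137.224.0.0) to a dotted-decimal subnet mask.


/11 means 11 network bits, 21 host bits
Binary: 11111111111000000000000000000000
Mask: 255.224.0.0


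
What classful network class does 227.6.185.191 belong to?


First octet: 227
Binary: 11100011
1110xxxx -> Class D (224-239)
Class D (multicast), default mask N/A


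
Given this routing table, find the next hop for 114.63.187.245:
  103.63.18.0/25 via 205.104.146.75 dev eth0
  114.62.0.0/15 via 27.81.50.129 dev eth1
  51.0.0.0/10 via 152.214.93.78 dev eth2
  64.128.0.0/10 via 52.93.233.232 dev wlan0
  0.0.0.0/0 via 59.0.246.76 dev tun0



Longest prefix match for 114.63.187.245:
  /25 103.63.18.0: no
  /15 114.62.0.0: MATCH
  /10 51.0.0.0: no
  /10 64.128.0.0: no
  /0 0.0.0.0: MATCH
Selected: next-hop 27.81.50.129 via eth1 (matched /15)


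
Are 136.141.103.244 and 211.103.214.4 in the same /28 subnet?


Mask: 255.255.255.240
136.141.103.244 AND mask = 136.141.103.240
211.103.214.4 AND mask = 211.103.214.0
No, different subnets (136.141.103.240 vs 211.103.214.0)


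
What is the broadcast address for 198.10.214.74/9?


Network: 198.0.0.0/9
Host bits = 23
Set all host bits to 1:
Broadcast: 198.127.255.255


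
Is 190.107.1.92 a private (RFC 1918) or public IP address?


RFC 1918 private ranges:
  10.0.0.0/8 (10.0.0.0 - 10.255.255.255)
  172.16.0.0/12 (172.16.0.0 - 172.31.255.255)
  192.168.0.0/16 (192.168.0.0 - 192.168.255.255)
Public (not in any RFC 1918 range)


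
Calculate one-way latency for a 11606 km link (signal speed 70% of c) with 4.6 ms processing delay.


Speed = 0.7 * 3e5 km/s = 210000 km/s
Propagation delay = 11606 / 210000 = 0.0553 s = 55.2667 ms
Processing delay = 4.6 ms
Total one-way latency = 59.8667 ms


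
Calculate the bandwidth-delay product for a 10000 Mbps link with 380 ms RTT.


BDP = bandwidth * RTT
= 10000 Mbps * 380 ms
= 10000 * 1e6 * 380 / 1000 bits
= 3800000000 bits
= 475000000 bytes
= 463867.1875 KB
BDP = 3800000000 bits (475000000 bytes)


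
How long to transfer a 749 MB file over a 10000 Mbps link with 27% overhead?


Effective throughput = 10000 * (1 - 27/100) = 7300 Mbps
File size in Mb = 749 * 8 = 5992 Mb
Time = 5992 / 7300
Time = 0.8208 seconds


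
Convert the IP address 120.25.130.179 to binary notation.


120 = 01111000
25 = 00011001
130 = 10000010
179 = 10110011
Binary: 01111000.00011001.10000010.10110011


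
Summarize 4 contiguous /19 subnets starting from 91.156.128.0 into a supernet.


Original prefix: /19
Number of subnets: 4 = 2^2
New prefix = 19 - 2 = 17
Supernet: 91.156.128.0/17


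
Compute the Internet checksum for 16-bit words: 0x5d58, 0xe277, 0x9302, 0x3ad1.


Sum all words (with carry folding):
+ 0x5d58 = 0x5d58
+ 0xe277 = 0x3fd0
+ 0x9302 = 0xd2d2
+ 0x3ad1 = 0x0da4
One's complement: ~0x0da4
Checksum = 0xf25b


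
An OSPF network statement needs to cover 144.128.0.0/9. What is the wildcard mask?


Subnet mask: 255.128.0.0
Wildcard = 255.255.255.255 - subnet mask
255 - 255 = 0
255 - 128 = 127
255 - 0 = 255
255 - 0 = 255
Wildcard: 0.127.255.255


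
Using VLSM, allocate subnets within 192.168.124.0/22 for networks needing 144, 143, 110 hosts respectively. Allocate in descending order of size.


144 hosts -> /24 (254 usable): 192.168.124.0/24
143 hosts -> /24 (254 usable): 192.168.125.0/24
110 hosts -> /25 (126 usable): 192.168.126.0/25
Allocation: 192.168.124.0/24 (144 hosts, 254 usable); 192.168.125.0/24 (143 hosts, 254 usable); 192.168.126.0/25 (110 hosts, 126 usable)


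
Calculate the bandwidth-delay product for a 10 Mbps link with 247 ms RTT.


BDP = bandwidth * RTT
= 10 Mbps * 247 ms
= 10 * 1e6 * 247 / 1000 bits
= 2470000 bits
= 308750 bytes
= 301.5137 KB
BDP = 2470000 bits (308750 bytes)


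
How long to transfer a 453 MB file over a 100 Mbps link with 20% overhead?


Effective throughput = 100 * (1 - 20/100) = 80 Mbps
File size in Mb = 453 * 8 = 3624 Mb
Time = 3624 / 80
Time = 45.3 seconds


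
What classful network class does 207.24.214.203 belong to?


First octet: 207
Binary: 11001111
110xxxxx -> Class C (192-223)
Class C, default mask 255.255.255.0 (/24)


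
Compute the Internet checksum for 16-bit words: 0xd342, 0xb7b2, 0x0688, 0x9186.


Sum all words (with carry folding):
+ 0xd342 = 0xd342
+ 0xb7b2 = 0x8af5
+ 0x0688 = 0x917d
+ 0x9186 = 0x2304
One's complement: ~0x2304
Checksum = 0xdcfb


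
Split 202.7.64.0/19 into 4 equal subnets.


New prefix = 19 + 2 = 21
Each subnet has 2048 addresses
  202.7.64.0/21
  202.7.72.0/21
  202.7.80.0/21
  202.7.88.0/21
Subnets: 202.7.64.0/21, 202.7.72.0/21, 202.7.80.0/21, 202.7.88.0/21


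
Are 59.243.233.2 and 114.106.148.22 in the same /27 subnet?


Mask: 255.255.255.224
59.243.233.2 AND mask = 59.243.233.0
114.106.148.22 AND mask = 114.106.148.0
No, different subnets (59.243.233.0 vs 114.106.148.0)


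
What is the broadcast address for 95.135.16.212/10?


Network: 95.128.0.0/10
Host bits = 22
Set all host bits to 1:
Broadcast: 95.191.255.255


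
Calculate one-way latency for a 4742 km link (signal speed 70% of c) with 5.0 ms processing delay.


Speed = 0.7 * 3e5 km/s = 210000 km/s
Propagation delay = 4742 / 210000 = 0.0226 s = 22.581 ms
Processing delay = 5.0 ms
Total one-way latency = 27.581 ms


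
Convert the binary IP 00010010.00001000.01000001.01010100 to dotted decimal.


00010010 = 18
00001000 = 8
01000001 = 65
01010100 = 84
IP: 18.8.65.84


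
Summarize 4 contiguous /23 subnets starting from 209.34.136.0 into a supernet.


Original prefix: /23
Number of subnets: 4 = 2^2
New prefix = 23 - 2 = 21
Supernet: 209.34.136.0/21


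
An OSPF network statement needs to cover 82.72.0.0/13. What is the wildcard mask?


Subnet mask: 255.248.0.0
Wildcard = 255.255.255.255 - subnet mask
255 - 255 = 0
255 - 248 = 7
255 - 0 = 255
255 - 0 = 255
Wildcard: 0.7.255.255


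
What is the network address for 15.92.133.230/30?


IP:   00001111.01011100.10000101.11100110
Mask: 11111111.11111111.11111111.11111100
AND operation:
Net:  00001111.01011100.10000101.11100100
Network: 15.92.133.228/30


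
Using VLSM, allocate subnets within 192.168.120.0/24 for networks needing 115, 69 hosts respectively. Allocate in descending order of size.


115 hosts -> /25 (126 usable): 192.168.120.0/25
69 hosts -> /25 (126 usable): 192.168.120.128/25
Allocation: 192.168.120.0/25 (115 hosts, 126 usable); 192.168.120.128/25 (69 hosts, 126 usable)


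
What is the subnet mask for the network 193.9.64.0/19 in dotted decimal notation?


/19 means 19 network bits, 13 host bits
Binary: 11111111111111111110000000000000
Mask: 255.255.224.0


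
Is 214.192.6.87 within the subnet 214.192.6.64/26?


Subnet network: 214.192.6.64
Test IP AND mask: 214.192.6.64
Yes, 214.192.6.87 is in 214.192.6.64/26


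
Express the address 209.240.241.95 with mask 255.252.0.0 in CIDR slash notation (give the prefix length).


Binary: 11111111.11111100.00000000.00000000
Count leading 1s
Prefix: /14


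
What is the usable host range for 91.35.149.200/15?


Network: 91.34.0.0
Broadcast: 91.35.255.255
First usable = network + 1
Last usable = broadcast - 1
Range: 91.34.0.1 to 91.35.255.254


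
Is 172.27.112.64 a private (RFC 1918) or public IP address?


RFC 1918 private ranges:
  10.0.0.0/8 (10.0.0.0 - 10.255.255.255)
  172.16.0.0/12 (172.16.0.0 - 172.31.255.255)
  192.168.0.0/16 (192.168.0.0 - 192.168.255.255)
Private (in 172.16.0.0/12)


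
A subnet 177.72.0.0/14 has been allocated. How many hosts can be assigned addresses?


Host bits = 32 - 14 = 18
Total addresses = 2^18 = 262144
Usable = total - 2 (network and broadcast)
Usable hosts: 262142


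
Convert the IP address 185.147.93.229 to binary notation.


185 = 10111001
147 = 10010011
93 = 01011101
229 = 11100101
Binary: 10111001.10010011.01011101.11100101


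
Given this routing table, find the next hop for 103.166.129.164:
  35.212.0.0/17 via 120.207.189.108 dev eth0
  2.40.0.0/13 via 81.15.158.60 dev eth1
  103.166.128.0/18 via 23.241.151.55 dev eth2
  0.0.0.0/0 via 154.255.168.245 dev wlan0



Longest prefix match for 103.166.129.164:
  /17 35.212.0.0: no
  /13 2.40.0.0: no
  /18 103.166.128.0: MATCH
  /0 0.0.0.0: MATCH
Selected: next-hop 23.241.151.55 via eth2 (matched /18)


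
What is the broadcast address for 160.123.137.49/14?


Network: 160.120.0.0/14
Host bits = 18
Set all host bits to 1:
Broadcast: 160.123.255.255


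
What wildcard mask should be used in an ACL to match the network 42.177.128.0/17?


Subnet mask: 255.255.128.0
Wildcard = 255.255.255.255 - subnet mask
255 - 255 = 0
255 - 255 = 0
255 - 128 = 127
255 - 0 = 255
Wildcard: 0.0.127.255


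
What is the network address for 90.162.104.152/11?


IP:   01011010.10100010.01101000.10011000
Mask: 11111111.11100000.00000000.00000000
AND operation:
Net:  01011010.10100000.00000000.00000000
Network: 90.160.0.0/11


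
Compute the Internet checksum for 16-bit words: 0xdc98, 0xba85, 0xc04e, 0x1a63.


Sum all words (with carry folding):
+ 0xdc98 = 0xdc98
+ 0xba85 = 0x971e
+ 0xc04e = 0x576d
+ 0x1a63 = 0x71d0
One's complement: ~0x71d0
Checksum = 0x8e2f


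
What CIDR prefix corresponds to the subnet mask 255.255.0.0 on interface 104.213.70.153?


Binary: 11111111.11111111.00000000.00000000
Count leading 1s
Prefix: /16


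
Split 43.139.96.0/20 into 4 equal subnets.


New prefix = 20 + 2 = 22
Each subnet has 1024 addresses
  43.139.96.0/22
  43.139.100.0/22
  43.139.104.0/22
  43.139.108.0/22
Subnets: 43.139.96.0/22, 43.139.100.0/22, 43.139.104.0/22, 43.139.108.0/22


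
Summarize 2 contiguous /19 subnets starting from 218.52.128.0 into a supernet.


Original prefix: /19
Number of subnets: 2 = 2^1
New prefix = 19 - 1 = 18
Supernet: 218.52.128.0/18


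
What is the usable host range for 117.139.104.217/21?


Network: 117.139.104.0
Broadcast: 117.139.111.255
First usable = network + 1
Last usable = broadcast - 1
Range: 117.139.104.1 to 117.139.111.254


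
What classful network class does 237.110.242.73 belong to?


First octet: 237
Binary: 11101101
1110xxxx -> Class D (224-239)
Class D (multicast), default mask N/A


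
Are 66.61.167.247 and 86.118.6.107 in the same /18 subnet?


Mask: 255.255.192.0
66.61.167.247 AND mask = 66.61.128.0
86.118.6.107 AND mask = 86.118.0.0
No, different subnets (66.61.128.0 vs 86.118.0.0)


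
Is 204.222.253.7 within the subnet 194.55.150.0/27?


Subnet network: 194.55.150.0
Test IP AND mask: 204.222.253.0
No, 204.222.253.7 is not in 194.55.150.0/27


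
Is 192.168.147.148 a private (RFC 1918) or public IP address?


RFC 1918 private ranges:
  10.0.0.0/8 (10.0.0.0 - 10.255.255.255)
  172.16.0.0/12 (172.16.0.0 - 172.31.255.255)
  192.168.0.0/16 (192.168.0.0 - 192.168.255.255)
Private (in 192.168.0.0/16)


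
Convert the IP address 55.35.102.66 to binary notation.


55 = 00110111
35 = 00100011
102 = 01100110
66 = 01000010
Binary: 00110111.00100011.01100110.01000010


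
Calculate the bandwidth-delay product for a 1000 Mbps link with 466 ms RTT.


BDP = bandwidth * RTT
= 1000 Mbps * 466 ms
= 1000 * 1e6 * 466 / 1000 bits
= 466000000 bits
= 58250000 bytes
= 56884.7656 KB
BDP = 466000000 bits (58250000 bytes)


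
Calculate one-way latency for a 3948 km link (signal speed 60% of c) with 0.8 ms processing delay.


Speed = 0.6 * 3e5 km/s = 180000 km/s
Propagation delay = 3948 / 180000 = 0.0219 s = 21.9333 ms
Processing delay = 0.8 ms
Total one-way latency = 22.7333 ms


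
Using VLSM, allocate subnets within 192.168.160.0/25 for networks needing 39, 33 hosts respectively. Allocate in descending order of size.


39 hosts -> /26 (62 usable): 192.168.160.0/26
33 hosts -> /26 (62 usable): 192.168.160.64/26
Allocation: 192.168.160.0/26 (39 hosts, 62 usable); 192.168.160.64/26 (33 hosts, 62 usable)


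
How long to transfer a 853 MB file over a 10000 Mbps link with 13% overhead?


Effective throughput = 10000 * (1 - 13/100) = 8700 Mbps
File size in Mb = 853 * 8 = 6824 Mb
Time = 6824 / 8700
Time = 0.7844 seconds


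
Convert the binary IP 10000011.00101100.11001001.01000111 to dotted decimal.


10000011 = 131
00101100 = 44
11001001 = 201
01000111 = 71
IP: 131.44.201.71


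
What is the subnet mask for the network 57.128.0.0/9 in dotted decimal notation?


/9 means 9 network bits, 23 host bits
Binary: 11111111100000000000000000000000
Mask: 255.128.0.0


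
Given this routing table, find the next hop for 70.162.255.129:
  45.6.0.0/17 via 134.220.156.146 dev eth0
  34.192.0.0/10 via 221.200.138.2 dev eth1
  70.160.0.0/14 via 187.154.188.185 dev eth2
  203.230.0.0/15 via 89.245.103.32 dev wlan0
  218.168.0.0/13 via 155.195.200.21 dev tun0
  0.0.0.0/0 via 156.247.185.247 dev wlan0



Longest prefix match for 70.162.255.129:
  /17 45.6.0.0: no
  /10 34.192.0.0: no
  /14 70.160.0.0: MATCH
  /15 203.230.0.0: no
  /13 218.168.0.0: no
  /0 0.0.0.0: MATCH
Selected: next-hop 187.154.188.185 via eth2 (matched /14)


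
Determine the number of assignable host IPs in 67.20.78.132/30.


Host bits = 32 - 30 = 2
Total addresses = 2^2 = 4
Usable = total - 2 (network and broadcast)
Usable hosts: 2


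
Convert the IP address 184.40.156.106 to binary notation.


184 = 10111000
40 = 00101000
156 = 10011100
106 = 01101010
Binary: 10111000.00101000.10011100.01101010


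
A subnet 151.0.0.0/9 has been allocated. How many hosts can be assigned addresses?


Host bits = 32 - 9 = 23
Total addresses = 2^23 = 8388608
Usable = total - 2 (network and broadcast)
Usable hosts: 8388606


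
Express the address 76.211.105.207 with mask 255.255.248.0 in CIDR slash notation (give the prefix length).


Binary: 11111111.11111111.11111000.00000000
Count leading 1s
Prefix: /21


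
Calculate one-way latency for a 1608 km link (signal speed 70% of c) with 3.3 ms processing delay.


Speed = 0.7 * 3e5 km/s = 210000 km/s
Propagation delay = 1608 / 210000 = 0.0077 s = 7.6571 ms
Processing delay = 3.3 ms
Total one-way latency = 10.9571 ms


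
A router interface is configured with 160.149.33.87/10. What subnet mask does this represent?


/10 means 10 network bits, 22 host bits
Binary: 11111111110000000000000000000000
Mask: 255.192.0.0


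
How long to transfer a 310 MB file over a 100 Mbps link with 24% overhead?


Effective throughput = 100 * (1 - 24/100) = 76 Mbps
File size in Mb = 310 * 8 = 2480 Mb
Time = 2480 / 76
Time = 32.6316 seconds


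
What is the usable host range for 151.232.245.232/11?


Network: 151.224.0.0
Broadcast: 151.255.255.255
First usable = network + 1
Last usable = broadcast - 1
Range: 151.224.0.1 to 151.255.255.254


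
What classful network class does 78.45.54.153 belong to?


First octet: 78
Binary: 01001110
0xxxxxxx -> Class A (1-126)
Class A, default mask 255.0.0.0 (/8)


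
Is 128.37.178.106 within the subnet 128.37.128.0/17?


Subnet network: 128.37.128.0
Test IP AND mask: 128.37.128.0
Yes, 128.37.178.106 is in 128.37.128.0/17


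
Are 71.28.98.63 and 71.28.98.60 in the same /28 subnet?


Mask: 255.255.255.240
71.28.98.63 AND mask = 71.28.98.48
71.28.98.60 AND mask = 71.28.98.48
Yes, same subnet (71.28.98.48)


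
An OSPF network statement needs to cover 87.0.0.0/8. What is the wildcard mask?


Subnet mask: 255.0.0.0
Wildcard = 255.255.255.255 - subnet mask
255 - 255 = 0
255 - 0 = 255
255 - 0 = 255
255 - 0 = 255
Wildcard: 0.255.255.255


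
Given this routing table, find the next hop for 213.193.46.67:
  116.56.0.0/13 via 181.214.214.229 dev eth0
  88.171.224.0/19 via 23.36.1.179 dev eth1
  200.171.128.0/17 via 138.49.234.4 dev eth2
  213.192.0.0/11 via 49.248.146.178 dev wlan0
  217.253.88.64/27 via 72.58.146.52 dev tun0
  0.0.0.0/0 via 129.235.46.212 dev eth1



Longest prefix match for 213.193.46.67:
  /13 116.56.0.0: no
  /19 88.171.224.0: no
  /17 200.171.128.0: no
  /11 213.192.0.0: MATCH
  /27 217.253.88.64: no
  /0 0.0.0.0: MATCH
Selected: next-hop 49.248.146.178 via wlan0 (matched /11)


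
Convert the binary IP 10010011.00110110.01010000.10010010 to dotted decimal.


10010011 = 147
00110110 = 54
01010000 = 80
10010010 = 146
IP: 147.54.80.146


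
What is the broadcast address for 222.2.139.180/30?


Network: 222.2.139.180/30
Host bits = 2
Set all host bits to 1:
Broadcast: 222.2.139.183


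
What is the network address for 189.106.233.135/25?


IP:   10111101.01101010.11101001.10000111
Mask: 11111111.11111111.11111111.10000000
AND operation:
Net:  10111101.01101010.11101001.10000000
Network: 189.106.233.128/25


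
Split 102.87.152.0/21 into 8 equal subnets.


New prefix = 21 + 3 = 24
Each subnet has 256 addresses
  102.87.152.0/24
  102.87.153.0/24
  102.87.154.0/24
  102.87.155.0/24
  102.87.156.0/24
  102.87.157.0/24
  102.87.158.0/24
  102.87.159.0/24
Subnets: 102.87.152.0/24, 102.87.153.0/24, 102.87.154.0/24, 102.87.155.0/24, 102.87.156.0/24, 102.87.157.0/24, 102.87.158.0/24, 102.87.159.0/24


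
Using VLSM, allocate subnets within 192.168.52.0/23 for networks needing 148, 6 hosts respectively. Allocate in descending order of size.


148 hosts -> /24 (254 usable): 192.168.52.0/24
6 hosts -> /29 (6 usable): 192.168.53.0/29
Allocation: 192.168.52.0/24 (148 hosts, 254 usable); 192.168.53.0/29 (6 hosts, 6 usable)


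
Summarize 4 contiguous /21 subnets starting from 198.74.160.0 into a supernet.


Original prefix: /21
Number of subnets: 4 = 2^2
New prefix = 21 - 2 = 19
Supernet: 198.74.160.0/19


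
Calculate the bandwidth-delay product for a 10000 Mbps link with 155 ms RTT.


BDP = bandwidth * RTT
= 10000 Mbps * 155 ms
= 10000 * 1e6 * 155 / 1000 bits
= 1550000000 bits
= 193750000 bytes
= 189208.9844 KB
BDP = 1550000000 bits (193750000 bytes)


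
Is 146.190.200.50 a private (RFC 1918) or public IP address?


RFC 1918 private ranges:
  10.0.0.0/8 (10.0.0.0 - 10.255.255.255)
  172.16.0.0/12 (172.16.0.0 - 172.31.255.255)
  192.168.0.0/16 (192.168.0.0 - 192.168.255.255)
Public (not in any RFC 1918 range)


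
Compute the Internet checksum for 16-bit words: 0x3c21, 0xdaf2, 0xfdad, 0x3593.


Sum all words (with carry folding):
+ 0x3c21 = 0x3c21
+ 0xdaf2 = 0x1714
+ 0xfdad = 0x14c2
+ 0x3593 = 0x4a55
One's complement: ~0x4a55
Checksum = 0xb5aa


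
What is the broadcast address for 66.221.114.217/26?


Network: 66.221.114.192/26
Host bits = 6
Set all host bits to 1:
Broadcast: 66.221.114.255


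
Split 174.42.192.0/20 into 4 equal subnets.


New prefix = 20 + 2 = 22
Each subnet has 1024 addresses
  174.42.192.0/22
  174.42.196.0/22
  174.42.200.0/22
  174.42.204.0/22
Subnets: 174.42.192.0/22, 174.42.196.0/22, 174.42.200.0/22, 174.42.204.0/22


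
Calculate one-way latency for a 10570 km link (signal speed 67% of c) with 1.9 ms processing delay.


Speed = 0.67 * 3e5 km/s = 201000 km/s
Propagation delay = 10570 / 201000 = 0.0526 s = 52.5871 ms
Processing delay = 1.9 ms
Total one-way latency = 54.4871 ms


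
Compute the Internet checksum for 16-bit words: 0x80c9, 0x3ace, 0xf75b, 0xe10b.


Sum all words (with carry folding):
+ 0x80c9 = 0x80c9
+ 0x3ace = 0xbb97
+ 0xf75b = 0xb2f3
+ 0xe10b = 0x93ff
One's complement: ~0x93ff
Checksum = 0x6c00


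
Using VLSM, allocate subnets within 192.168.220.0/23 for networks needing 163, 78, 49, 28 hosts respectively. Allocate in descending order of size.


163 hosts -> /24 (254 usable): 192.168.220.0/24
78 hosts -> /25 (126 usable): 192.168.221.0/25
49 hosts -> /26 (62 usable): 192.168.221.128/26
28 hosts -> /27 (30 usable): 192.168.221.192/27
Allocation: 192.168.220.0/24 (163 hosts, 254 usable); 192.168.221.0/25 (78 hosts, 126 usable); 192.168.221.128/26 (49 hosts, 62 usable); 192.168.221.192/27 (28 hosts, 30 usable)


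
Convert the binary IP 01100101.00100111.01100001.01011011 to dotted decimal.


01100101 = 101
00100111 = 39
01100001 = 97
01011011 = 91
IP: 101.39.97.91


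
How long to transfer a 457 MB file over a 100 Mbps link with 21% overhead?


Effective throughput = 100 * (1 - 21/100) = 79 Mbps
File size in Mb = 457 * 8 = 3656 Mb
Time = 3656 / 79
Time = 46.2785 seconds


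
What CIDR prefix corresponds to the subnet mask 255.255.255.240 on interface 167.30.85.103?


Binary: 11111111.11111111.11111111.11110000
Count leading 1s
Prefix: /28


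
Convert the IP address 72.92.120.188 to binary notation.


72 = 01001000
92 = 01011100
120 = 01111000
188 = 10111100
Binary: 01001000.01011100.01111000.10111100


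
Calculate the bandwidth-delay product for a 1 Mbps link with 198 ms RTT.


BDP = bandwidth * RTT
= 1 Mbps * 198 ms
= 1 * 1e6 * 198 / 1000 bits
= 198000 bits
= 24750 bytes
= 24.1699 KB
BDP = 198000 bits (24750 bytes)


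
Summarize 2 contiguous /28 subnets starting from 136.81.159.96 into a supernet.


Original prefix: /28
Number of subnets: 2 = 2^1
New prefix = 28 - 1 = 27
Supernet: 136.81.159.96/27


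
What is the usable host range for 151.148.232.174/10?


Network: 151.128.0.0
Broadcast: 151.191.255.255
First usable = network + 1
Last usable = broadcast - 1
Range: 151.128.0.1 to 151.191.255.254


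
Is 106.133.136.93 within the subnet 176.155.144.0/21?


Subnet network: 176.155.144.0
Test IP AND mask: 106.133.136.0
No, 106.133.136.93 is not in 176.155.144.0/21


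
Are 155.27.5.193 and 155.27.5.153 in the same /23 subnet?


Mask: 255.255.254.0
155.27.5.193 AND mask = 155.27.4.0
155.27.5.153 AND mask = 155.27.4.0
Yes, same subnet (155.27.4.0)


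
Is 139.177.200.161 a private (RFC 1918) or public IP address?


RFC 1918 private ranges:
  10.0.0.0/8 (10.0.0.0 - 10.255.255.255)
  172.16.0.0/12 (172.16.0.0 - 172.31.255.255)
  192.168.0.0/16 (192.168.0.0 - 192.168.255.255)
Public (not in any RFC 1918 range)


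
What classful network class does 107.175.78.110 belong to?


First octet: 107
Binary: 01101011
0xxxxxxx -> Class A (1-126)
Class A, default mask 255.0.0.0 (/8)


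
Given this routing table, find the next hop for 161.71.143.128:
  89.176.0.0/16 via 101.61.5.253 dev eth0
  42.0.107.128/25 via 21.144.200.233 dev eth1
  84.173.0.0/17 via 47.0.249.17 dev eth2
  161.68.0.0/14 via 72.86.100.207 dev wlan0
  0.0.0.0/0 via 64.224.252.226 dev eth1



Longest prefix match for 161.71.143.128:
  /16 89.176.0.0: no
  /25 42.0.107.128: no
  /17 84.173.0.0: no
  /14 161.68.0.0: MATCH
  /0 0.0.0.0: MATCH
Selected: next-hop 72.86.100.207 via wlan0 (matched /14)


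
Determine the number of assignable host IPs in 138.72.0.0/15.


Host bits = 32 - 15 = 17
Total addresses = 2^17 = 131072
Usable = total - 2 (network and broadcast)
Usable hosts: 131070


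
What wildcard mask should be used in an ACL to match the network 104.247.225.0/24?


Subnet mask: 255.255.255.0
Wildcard = 255.255.255.255 - subnet mask
255 - 255 = 0
255 - 255 = 0
255 - 255 = 0
255 - 0 = 255
Wildcard: 0.0.0.255


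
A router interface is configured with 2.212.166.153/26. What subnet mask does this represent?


/26 means 26 network bits, 6 host bits
Binary: 11111111111111111111111111000000
Mask: 255.255.255.192


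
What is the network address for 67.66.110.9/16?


IP:   01000011.01000010.01101110.00001001
Mask: 11111111.11111111.00000000.00000000
AND operation:
Net:  01000011.01000010.00000000.00000000
Network: 67.66.0.0/16


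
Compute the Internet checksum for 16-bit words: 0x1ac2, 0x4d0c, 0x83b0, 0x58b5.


Sum all words (with carry folding):
+ 0x1ac2 = 0x1ac2
+ 0x4d0c = 0x67ce
+ 0x83b0 = 0xeb7e
+ 0x58b5 = 0x4434
One's complement: ~0x4434
Checksum = 0xbbcb


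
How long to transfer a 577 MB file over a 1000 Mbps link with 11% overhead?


Effective throughput = 1000 * (1 - 11/100) = 890 Mbps
File size in Mb = 577 * 8 = 4616 Mb
Time = 4616 / 890
Time = 5.1865 seconds


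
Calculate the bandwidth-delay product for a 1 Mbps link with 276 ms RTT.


BDP = bandwidth * RTT
= 1 Mbps * 276 ms
= 1 * 1e6 * 276 / 1000 bits
= 276000 bits
= 34500 bytes
= 33.6914 KB
BDP = 276000 bits (34500 bytes)


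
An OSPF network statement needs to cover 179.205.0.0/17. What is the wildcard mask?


Subnet mask: 255.255.128.0
Wildcard = 255.255.255.255 - subnet mask
255 - 255 = 0
255 - 255 = 0
255 - 128 = 127
255 - 0 = 255
Wildcard: 0.0.127.255


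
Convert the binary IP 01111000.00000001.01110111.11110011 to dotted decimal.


01111000 = 120
00000001 = 1
01110111 = 119
11110011 = 243
IP: 120.1.119.243


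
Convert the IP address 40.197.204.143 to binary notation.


40 = 00101000
197 = 11000101
204 = 11001100
143 = 10001111
Binary: 00101000.11000101.11001100.10001111


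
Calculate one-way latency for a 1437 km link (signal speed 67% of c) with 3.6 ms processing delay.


Speed = 0.67 * 3e5 km/s = 201000 km/s
Propagation delay = 1437 / 201000 = 0.0071 s = 7.1493 ms
Processing delay = 3.6 ms
Total one-way latency = 10.7493 ms


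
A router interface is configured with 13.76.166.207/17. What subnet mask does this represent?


/17 means 17 network bits, 15 host bits
Binary: 11111111111111111000000000000000
Mask: 255.255.128.0


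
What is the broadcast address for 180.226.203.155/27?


Network: 180.226.203.128/27
Host bits = 5
Set all host bits to 1:
Broadcast: 180.226.203.159


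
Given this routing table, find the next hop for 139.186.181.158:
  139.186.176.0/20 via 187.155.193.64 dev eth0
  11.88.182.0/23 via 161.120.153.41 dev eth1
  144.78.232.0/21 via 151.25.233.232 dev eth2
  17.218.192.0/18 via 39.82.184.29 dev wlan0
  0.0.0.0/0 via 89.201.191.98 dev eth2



Longest prefix match for 139.186.181.158:
  /20 139.186.176.0: MATCH
  /23 11.88.182.0: no
  /21 144.78.232.0: no
  /18 17.218.192.0: no
  /0 0.0.0.0: MATCH
Selected: next-hop 187.155.193.64 via eth0 (matched /20)


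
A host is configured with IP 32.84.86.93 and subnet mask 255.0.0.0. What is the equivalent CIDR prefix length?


Binary: 11111111.00000000.00000000.00000000
Count leading 1s
Prefix: /8


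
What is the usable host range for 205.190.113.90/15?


Network: 205.190.0.0
Broadcast: 205.191.255.255
First usable = network + 1
Last usable = broadcast - 1
Range: 205.190.0.1 to 205.191.255.254


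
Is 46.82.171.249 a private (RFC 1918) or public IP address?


RFC 1918 private ranges:
  10.0.0.0/8 (10.0.0.0 - 10.255.255.255)
  172.16.0.0/12 (172.16.0.0 - 172.31.255.255)
  192.168.0.0/16 (192.168.0.0 - 192.168.255.255)
Public (not in any RFC 1918 range)


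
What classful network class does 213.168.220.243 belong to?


First octet: 213
Binary: 11010101
110xxxxx -> Class C (192-223)
Class C, default mask 255.255.255.0 (/24)


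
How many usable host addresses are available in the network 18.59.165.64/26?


Host bits = 32 - 26 = 6
Total addresses = 2^6 = 64
Usable = total - 2 (network and broadcast)
Usable hosts: 62
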